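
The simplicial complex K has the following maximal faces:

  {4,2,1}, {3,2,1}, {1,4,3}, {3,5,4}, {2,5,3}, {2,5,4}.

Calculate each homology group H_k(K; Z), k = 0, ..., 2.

H_0 = Z,  H_1 = 0,  H_2 = Z.

Fix the vertex order 1 < 2 < 3 < 4 < 5 and write every simplex with vertices in increasing order. Then dim K = 2 and the simplices of K are:

  0-simplices (5): [1], [2], [3], [4], [5]
  1-simplices (9): [1,2], [1,3], [1,4], [2,3], [2,4], [2,5], [3,4], [3,5], [4,5]
  2-simplices (6): [1,2,3], [1,2,4], [1,3,4], [2,3,5], [2,4,5], [3,4,5]

Hence C_0 ≅ Z^5, C_1 ≅ Z^9, C_2 ≅ Z^6.

Boundary ∂_1: C_1 → C_0 is given by ∂[p,q] = [q] − [p]. For instance
  ∂[2,4] = [4] − [2].
The resulting 5×9 matrix has rank 4, and its Smith normal form has invariant factors (1,1,1,1).

Boundary ∂_2: C_2 → C_1 sends each 2-simplex [p,q,r] to [q,r] − [p,r] + [p,q]. For instance
  ∂[1,2,4] = [2,4] − [1,4] + [1,2],
  ∂[1,2,3] = [2,3] − [1,3] + [1,2].
This gives a 9×6 integer matrix of rank 5; reducing to Smith normal form yields diagonal entries (1,1,1,1,1).

Computing H_k = (kernel of ∂_k) / (image of ∂_{k+1}):

  H_0: rank C_0 − rank ∂_1 = 5 − 4 = 1, and the invariant factors of ∂_1 are all 1, so H_0 = Z.
  H_1: rank ker ∂_1 − rank ∂_2 = (9 − 4) − 5 = 0, and the invariant factors of ∂_2 are all 1, so H_1 = 0.
  H_2: rank ker ∂_2 − rank ∂_3 = (6 − 5) − 0 = 1, and there is no ∂_3, so H_2 = Z.

As a check, the Euler characteristic is 5 − 9 + 6 = 2, which agrees with 1 − 0 + 1 = 2.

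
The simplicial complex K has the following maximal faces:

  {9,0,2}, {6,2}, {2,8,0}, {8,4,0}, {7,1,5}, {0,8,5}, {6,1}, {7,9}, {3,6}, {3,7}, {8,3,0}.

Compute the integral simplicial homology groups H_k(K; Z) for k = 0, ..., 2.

H_0 = Z,  H_1 = Z^4,  H_2 = 0.

K has 10 vertices, 19 edges, 6 triangles.
rank ∂_0 = 0, rank ∂_1 = 9 ⇒ b_0 = 10 − 0 − 9 = 1; all invariant factors of ∂_1 are 1 so no torsion. So H_0 ≅ Z.
rank ∂_1 = 9, rank ∂_2 = 6 ⇒ b_1 = 19 − 9 − 6 = 4; all invariant factors of ∂_2 are 1 so no torsion. So H_1 ≅ Z^4.
rank ∂_2 = 6, rank ∂_3 = 0 ⇒ b_2 = 6 − 6 − 0 = 0. So H_2 ≅ 0.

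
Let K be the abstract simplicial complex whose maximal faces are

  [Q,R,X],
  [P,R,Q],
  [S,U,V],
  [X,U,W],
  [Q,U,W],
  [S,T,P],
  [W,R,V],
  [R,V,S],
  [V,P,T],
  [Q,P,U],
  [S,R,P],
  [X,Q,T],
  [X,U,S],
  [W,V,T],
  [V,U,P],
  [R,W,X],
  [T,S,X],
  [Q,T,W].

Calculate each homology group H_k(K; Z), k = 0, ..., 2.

Take the total order P < Q < R < S < T < U < V < W < X on the vertex set. Then K (dimension 2) consists of the simplices:

  0-simplices (9): P, Q, R, S, T, U, V, W, X
  1-simplices (27): PQ, PR, PS, PT, PU, PV, QR, QT, QU, QW, QX, RS, RV, RW, RX, ST, SU, SV, SX, TV, TW, TX, UV, UW, UX, VW, WX
  2-simplices (18): PQR, PQU, PRS, PST, PTV, PUV, QRX, QTW, QTX, QUW, RSV, RVW, RWX, STX, SUV, SUX, TVW, UWX

Hence C_0 ≅ Z^9, C_1 ≅ Z^27, C_2 ≅ Z^18.

The boundary map ∂_1: C_1 → C_0 is given by ∂[p,q] = [q] − [p]. For instance
  ∂ST = T − S.
As a 9×27 matrix over Z this has rank 8, with invariant factors (1,1,1,1,1,1,1,1).

Boundary ∂_2: C_2 → C_1 maps a triangle to the signed sum of its edges. For instance
  ∂PQU = QU − PU + PQ,
  ∂QUW = UW − QW + QU.
The resulting 27×18 matrix has rank 18, and its Smith normal form has invariant factors (1,1,1,1,1,1,1,1,1,1,1,1,1,1,1,1,1,2).

Now H_k = ker ∂_k / im ∂_{k+1}, so:

  H_0: rank C_0 − rank ∂_1 = 9 − 8 = 1, and the invariant factors of ∂_1 are all 1, so H_0 ≅ Z.
  H_1: rank ker ∂_1 − rank ∂_2 = (27 − 8) − 18 = 1, and ∂_2 has invariant factor 2 > 1, so H_1 ≅ Z ⊕ Z/2.
  H_2: rank ker ∂_2 − rank ∂_3 = (18 − 18) − 0 = 0, and there is no ∂_3, so H_2 ≅ 0.

As a check, the Euler characteristic is 9 − 27 + 18 = 0, which agrees with 1 − 1 + 0 = 0.

H_0 ≅ Z,  H_1 ≅ Z ⊕ Z/2,  H_2 = 0.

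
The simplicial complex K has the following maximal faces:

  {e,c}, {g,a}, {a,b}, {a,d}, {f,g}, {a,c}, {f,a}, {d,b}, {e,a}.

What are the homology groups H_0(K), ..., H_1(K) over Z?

Order the vertices as a < b < c < d < e < f < g. Listing each simplex with vertices in this order, K has dimension 1 with simplices:

  0-simplices (7): a, b, c, d, e, f, g
  1-simplices (9): ab, ac, ad, ae, af, ag, bd, ce, fg

giving chain groups C_0 ≅ Z^7, C_1 ≅ Z^9.

Boundary ∂_1: C_1 → C_0 sends each edge [p,q] (with p < q) to q − p.
The resulting 7×9 matrix has rank 6, and its Smith normal form has invariant factors (1,1,1,1,1,1).

From H_k ≅ ker(∂_k) / im(∂_{k+1}) we obtain:

  H_0: rank C_0 − rank ∂_1 = 7 − 6 = 1, and the invariant factors of ∂_1 are all 1, so H_0 ≅ Z.
  H_1: rank ker ∂_1 − rank ∂_2 = (9 − 6) − 0 = 3, and there is no ∂_2, so H_1 ≅ Z^3.

As a check, the Euler characteristic is 7 − 9 = -2, which agrees with 1 − 3 = -2.

H_0 = Z,  H_1 = Z^3.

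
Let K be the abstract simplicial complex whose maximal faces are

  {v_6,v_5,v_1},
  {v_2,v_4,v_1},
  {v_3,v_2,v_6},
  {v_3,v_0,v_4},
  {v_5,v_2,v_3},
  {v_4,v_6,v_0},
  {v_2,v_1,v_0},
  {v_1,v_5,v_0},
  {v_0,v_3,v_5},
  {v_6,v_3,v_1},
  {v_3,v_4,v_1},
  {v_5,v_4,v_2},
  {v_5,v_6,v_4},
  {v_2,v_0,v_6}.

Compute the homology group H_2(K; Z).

Order the vertices as v_0 < v_1 < v_2 < v_3 < v_4 < v_5 < v_6. Listing each simplex with vertices in this order, K has dimension 2 with simplices:

  0-simplices (7): [v_0], [v_1], [v_2], [v_3], [v_4], [v_5], [v_6]
  1-simplices (21): (21 of them)
  2-simplices (14): (14 of them)

giving chain groups C_0 ≅ Z^7, C_1 ≅ Z^21, C_2 ≅ Z^14.

Boundary ∂_1: C_1 → C_0 sends each edge [p,q] (with p < q) to q − p. For instance
  ∂[v_4,v_6] = [v_6] − [v_4].
The 7×21 boundary matrix has rank 6 and Smith normal form diag(1,1,1,1,1,1).

The boundary map ∂_2: C_2 → C_1 acts by ∂[p,q,r] = [q,r] − [p,r] + [p,q]. For instance
  ∂[v_1,v_3,v_6] = [v_3,v_6] − [v_1,v_6] + [v_1,v_3],
  ∂[v_1,v_3,v_4] = [v_3,v_4] − [v_1,v_4] + [v_1,v_3].
The 21×14 boundary matrix has rank 13 and Smith normal form diag(1,1,1,1,1,1,1,1,1,1,1,1,1).

Computing H_k = (kernel of ∂_k) / (image of ∂_{k+1}):

  H_2: rank ker ∂_2 − rank ∂_3 = (14 − 13) − 0 = 1, and there is no ∂_3, so H_2 = Z.

(K is a triangulation of the torus T^2.)

H_2 ≅ Z.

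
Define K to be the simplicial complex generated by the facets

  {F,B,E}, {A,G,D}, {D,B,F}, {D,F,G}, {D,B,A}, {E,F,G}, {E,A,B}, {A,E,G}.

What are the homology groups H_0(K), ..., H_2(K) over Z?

H_0 = Z,  H_1 = 0,  H_2 = Z.

We work with the vertex ordering A < B < D < E < F < G. The simplices of K, each written with vertices in increasing order, are:

  0-simplices (6): A, B, D, E, F, G
  1-simplices (12): AB, AD, AE, AG, BD, BE, BF, DF, DG, EF, EG, FG
  2-simplices (8): ABD, ABE, ADG, AEG, BDF, BEF, DFG, EFG

Hence C_0 ≅ Z^6, C_1 ≅ Z^12, C_2 ≅ Z^8.

The boundary map ∂_1: C_1 → C_0 is given by ∂[p,q] = [q] − [p]. For instance
  ∂DF = F − D.
The 6×12 boundary matrix has rank 5 and Smith normal form diag(1,1,1,1,1).

∂_2: C_2 → C_1 maps a triangle to the signed sum of its edges. For instance
  ∂EFG = FG − EG + EF,
  ∂ADG = DG − AG + AD.
This gives a 12×8 integer matrix of rank 7; reducing to Smith normal form yields diagonal entries (1,1,1,1,1,1,1).

Reading off H_k = ker ∂_k / im ∂_{k+1}:

  H_0: rank C_0 − rank ∂_1 = 6 − 5 = 1, and the invariant factors of ∂_1 are all 1, so H_0 ≅ Z.
  H_1: rank ker ∂_1 − rank ∂_2 = (12 − 5) − 7 = 0, and the invariant factors of ∂_2 are all 1, so H_1 ≅ 0.
  H_2: rank ker ∂_2 − rank ∂_3 = (8 − 7) − 0 = 1, and there is no ∂_3, so H_2 ≅ Z.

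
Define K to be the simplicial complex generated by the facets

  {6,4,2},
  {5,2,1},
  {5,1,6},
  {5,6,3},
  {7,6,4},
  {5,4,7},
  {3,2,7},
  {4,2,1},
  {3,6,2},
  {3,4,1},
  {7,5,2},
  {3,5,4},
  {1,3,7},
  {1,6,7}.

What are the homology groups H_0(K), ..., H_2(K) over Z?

Order the vertices as 1 < 2 < 3 < 4 < 5 < 6 < 7. Listing each simplex with vertices in this order, K has dimension 2 with simplices:

  0-simplices (7): [1], [2], [3], [4], [5], [6], [7]
  1-simplices (21): [1,2], [1,3], [1,4], [1,5], [1,6], [1,7], [2,3], [2,4], [2,5], [2,6], [2,7], [3,4], [3,5], [3,6], [3,7], [4,5], [4,6], [4,7], [5,6], [5,7], [6,7]
  2-simplices (14): [1,2,4], [1,2,5], [1,3,4], [1,3,7], [1,5,6], [1,6,7], [2,3,6], [2,3,7], [2,4,6], [2,5,7], [3,4,5], [3,5,6], [4,5,7], [4,6,7]

Hence C_0 ≅ Z^7, C_1 ≅ Z^21, C_2 ≅ Z^14.

Boundary ∂_1: C_1 → C_0 sends each edge [p,q] (with p < q) to q − p. For instance
  ∂[1,5] = [5] − [1].
This gives a 7×21 integer matrix of rank 6; reducing to Smith normal form yields diagonal entries (1,1,1,1,1,1).

Boundary ∂_2: C_2 → C_1 acts by ∂[p,q,r] = [q,r] − [p,r] + [p,q]. For instance
  ∂[2,3,7] = [3,7] − [2,7] + [2,3],
  ∂[3,5,6] = [5,6] − [3,6] + [3,5].
The 21×14 boundary matrix has rank 13 and Smith normal form diag(1,1,1,1,1,1,1,1,1,1,1,1,1).

Now H_k = ker ∂_k / im ∂_{k+1}, so:

  H_0: rank C_0 − rank ∂_1 = 7 − 6 = 1, and the invariant factors of ∂_1 are all 1, so H_0 = Z.
  H_1: rank ker ∂_1 − rank ∂_2 = (21 − 6) − 13 = 2, and the invariant factors of ∂_2 are all 1, so H_1 = Z^2.
  H_2: rank ker ∂_2 − rank ∂_3 = (14 − 13) − 0 = 1, and there is no ∂_3, so H_2 = Z.

(K is a triangulation of the torus T^2.)

H_0 = Z,  H_1 = Z^2,  H_2 = Z.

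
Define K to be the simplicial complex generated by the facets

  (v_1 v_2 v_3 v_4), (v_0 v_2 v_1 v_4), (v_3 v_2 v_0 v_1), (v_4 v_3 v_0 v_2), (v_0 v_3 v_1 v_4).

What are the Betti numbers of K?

Order the vertices as v_0 < v_1 < v_2 < v_3 < v_4. Listing each simplex with vertices in this order, K has dimension 3 with simplices:

  0-simplices (5): [v_0], [v_1], [v_2], [v_3], [v_4]
  1-simplices (10): [v_0,v_1], [v_0,v_2], [v_0,v_3], [v_0,v_4], [v_1,v_2], [v_1,v_3], [v_1,v_4], [v_2,v_3], [v_2,v_4], [v_3,v_4]
  2-simplices (10): [v_0,v_1,v_2], [v_0,v_1,v_3], [v_0,v_1,v_4], [v_0,v_2,v_3], [v_0,v_2,v_4], [v_0,v_3,v_4], [v_1,v_2,v_3], [v_1,v_2,v_4], [v_1,v_3,v_4], [v_2,v_3,v_4]
  3-simplices (5): [v_0,v_1,v_2,v_3], [v_0,v_1,v_2,v_4], [v_0,v_1,v_3,v_4], [v_0,v_2,v_3,v_4], [v_1,v_2,v_3,v_4]

giving chain groups C_0 ≅ Z^5, C_1 ≅ Z^10, C_2 ≅ Z^10, C_3 ≅ Z^5.

Boundary ∂_1: C_1 → C_0 sends each edge [p,q] (with p < q) to q − p. For instance
  ∂[v_0,v_4] = [v_4] − [v_0].
This gives a 5×10 integer matrix of rank 4; reducing to Smith normal form yields diagonal entries (1,1,1,1).

Boundary ∂_2: C_2 → C_1 acts by ∂[p,q,r] = [q,r] − [p,r] + [p,q]. For instance
  ∂[v_0,v_3,v_4] = [v_3,v_4] − [v_0,v_4] + [v_0,v_3],
  ∂[v_0,v_1,v_2] = [v_1,v_2] − [v_0,v_2] + [v_0,v_1].
The resulting 10×10 matrix has rank 6, and its Smith normal form has invariant factors (1,1,1,1,1,1).

∂_3: C_3 → C_2 sends each 3-simplex σ to the alternating sum Σ_i (−1)^i (σ with its i-th vertex removed). For instance
  ∂[v_0,v_2,v_3,v_4] = [v_2,v_3,v_4] − [v_0,v_3,v_4] + [v_0,v_2,v_4] − [v_0,v_2,v_3],
  ∂[v_0,v_1,v_3,v_4] = [v_1,v_3,v_4] − [v_0,v_3,v_4] + [v_0,v_1,v_4] − [v_0,v_1,v_3].
This gives a 10×5 integer matrix of rank 4; reducing to Smith normal form yields diagonal entries (1,1,1,1).

Reading off H_k = ker ∂_k / im ∂_{k+1}:

  H_0: rank C_0 − rank ∂_1 = 5 − 4 = 1, and the invariant factors of ∂_1 are all 1, so H_0 ≅ Z.
  H_1: rank ker ∂_1 − rank ∂_2 = (10 − 4) − 6 = 0, and the invariant factors of ∂_2 are all 1, so H_1 ≅ 0.
  H_2: rank ker ∂_2 − rank ∂_3 = (10 − 6) − 4 = 0, and the invariant factors of ∂_3 are all 1, so H_2 ≅ 0.
  H_3: rank ker ∂_3 − rank ∂_4 = (5 − 4) − 0 = 1, and there is no ∂_4, so H_3 ≅ Z.

Hence the Betti numbers are b_0 = 1, b_1 = 0, b_2 = 0, b_3 = 1.

b_0 = 1, b_1 = 0, b_2 = 0, b_3 = 1.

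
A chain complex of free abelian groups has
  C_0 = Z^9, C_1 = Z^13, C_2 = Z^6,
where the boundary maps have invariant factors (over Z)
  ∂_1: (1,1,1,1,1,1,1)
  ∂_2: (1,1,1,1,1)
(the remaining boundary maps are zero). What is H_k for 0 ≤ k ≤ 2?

H_0: b_0 = 9 − 0 − 7 = 2; torsion from ∂_1 factors > 1: none. So H_0 ≅ Z^2.
H_1: b_1 = 13 − 7 − 5 = 1; torsion from ∂_2 factors > 1: none. So H_1 ≅ Z.
H_2: b_2 = 6 − 5 − 0 = 1; torsion from ∂_3 factors > 1: none. So H_2 ≅ Z.

H_0 ≅ Z^2,  H_1 ≅ Z,  H_2 ≅ Z.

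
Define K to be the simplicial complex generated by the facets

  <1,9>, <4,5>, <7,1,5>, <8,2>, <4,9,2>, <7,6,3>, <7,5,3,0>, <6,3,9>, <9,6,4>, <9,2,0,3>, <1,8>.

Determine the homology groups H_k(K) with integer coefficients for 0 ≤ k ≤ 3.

We work with the vertex ordering 0 < 1 < 2 < 3 < 4 < 5 < 6 < 7 < 8 < 9. The simplices of K, each written with vertices in increasing order, are:

  0-simplices (10): [0], [1], [2], [3], [4], [5], [6], [7], [8], [9]
  1-simplices (23): [0,2], [0,3], [0,5], [0,7], [0,9], [1,5], [1,7], [1,8], [1,9], [2,3], [2,4], [2,8], [2,9], [3,5], [3,6], [3,7], [3,9], [4,5], [4,6], [4,9], [5,7], [6,7], [6,9]
  2-simplices (13): [0,2,3], [0,2,9], [0,3,5], [0,3,7], [0,3,9], [0,5,7], [1,5,7], [2,3,9], [2,4,9], [3,5,7], [3,6,7], [3,6,9], [4,6,9]
  3-simplices (2): [0,2,3,9], [0,3,5,7]

so the chain groups are C_0 ≅ Z^10, C_1 ≅ Z^23, C_2 ≅ Z^13, C_3 ≅ Z^2.

∂_1: C_1 → C_0 maps an edge to its endpoints' difference, ∂[p,q] = q − p. For instance
  ∂[3,6] = [6] − [3].
This gives a 10×23 integer matrix of rank 9; reducing to Smith normal form yields diagonal entries (1,1,1,1,1,1,1,1,1).

Boundary ∂_2: C_2 → C_1 maps a triangle to the signed sum of its edges. For instance
  ∂[0,3,9] = [3,9] − [0,9] + [0,3],
  ∂[2,3,9] = [3,9] − [2,9] + [2,3].
As a 23×13 matrix over Z this has rank 11, with invariant factors (1,1,1,1,1,1,1,1,1,1,1).

The boundary map ∂_3: C_3 → C_2 sends each 3-simplex σ to the alternating sum Σ_i (−1)^i (σ with its i-th vertex removed). For instance
  ∂[0,3,5,7] = [3,5,7] − [0,5,7] + [0,3,7] − [0,3,5],
  ∂[0,2,3,9] = [2,3,9] − [0,3,9] + [0,2,9] − [0,2,3].
This gives a 13×2 integer matrix of rank 2; reducing to Smith normal form yields diagonal entries (1,1).

From H_k ≅ ker(∂_k) / im(∂_{k+1}) we obtain:

  H_0: rank C_0 − rank ∂_1 = 10 − 9 = 1, and the invariant factors of ∂_1 are all 1, so H_0 = Z.
  H_1: rank ker ∂_1 − rank ∂_2 = (23 − 9) − 11 = 3, and the invariant factors of ∂_2 are all 1, so H_1 = Z^3.
  H_2: rank ker ∂_2 − rank ∂_3 = (13 − 11) − 2 = 0, and the invariant factors of ∂_3 are all 1, so H_2 = 0.
  H_3: rank ker ∂_3 − rank ∂_4 = (2 − 2) − 0 = 0, and there is no ∂_4, so H_3 = 0.

As a check, the Euler characteristic is 10 − 23 + 13 − 2 = -2, which agrees with 1 − 3 + 0 − 0 = -2.

H_0 ≅ Z,  H_1 ≅ Z^3,  H_2 = 0,  H_3 = 0.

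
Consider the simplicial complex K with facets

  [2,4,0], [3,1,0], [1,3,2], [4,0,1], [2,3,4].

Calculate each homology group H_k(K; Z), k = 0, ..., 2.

Fix the vertex order 0 < 1 < 2 < 3 < 4 and write every simplex with vertices in increasing order. Then dim K = 2 and the simplices of K are:

  0-simplices (5): [0], [1], [2], [3], [4]
  1-simplices (10): [0,1], [0,2], [0,3], [0,4], [1,2], [1,3], [1,4], [2,3], [2,4], [3,4]
  2-simplices (5): [0,1,3], [0,1,4], [0,2,4], [1,2,3], [2,3,4]

Hence C_0 ≅ Z^5, C_1 ≅ Z^10, C_2 ≅ Z^5.

The boundary map ∂_1: C_1 → C_0 is given by ∂[p,q] = [q] − [p]. For instance
  ∂[0,4] = [4] − [0].
The 5×10 boundary matrix has rank 4 and Smith normal form diag(1,1,1,1).

The boundary map ∂_2: C_2 → C_1 sends each 2-simplex [p,q,r] to [q,r] − [p,r] + [p,q]. For instance
  ∂[0,2,4] = [2,4] − [0,4] + [0,2],
  ∂[0,1,3] = [1,3] − [0,3] + [0,1].
The resulting 10×5 matrix has rank 5, and its Smith normal form has invariant factors (1,1,1,1,1).

Computing H_k = (kernel of ∂_k) / (image of ∂_{k+1}):

  H_0: rank C_0 − rank ∂_1 = 5 − 4 = 1, and the invariant factors of ∂_1 are all 1, so H_0 ≅ Z.
  H_1: rank ker ∂_1 − rank ∂_2 = (10 − 4) − 5 = 1, and the invariant factors of ∂_2 are all 1, so H_1 ≅ Z.
  H_2: rank ker ∂_2 − rank ∂_3 = (5 − 5) − 0 = 0, and there is no ∂_3, so H_2 ≅ 0.

As a check, the Euler characteristic is 5 − 10 + 5 = 0, which agrees with 1 − 1 + 0 = 0.
(K is a triangulation of the Möbius band.)

H_0 ≅ Z,  H_1 ≅ Z,  H_2 = 0.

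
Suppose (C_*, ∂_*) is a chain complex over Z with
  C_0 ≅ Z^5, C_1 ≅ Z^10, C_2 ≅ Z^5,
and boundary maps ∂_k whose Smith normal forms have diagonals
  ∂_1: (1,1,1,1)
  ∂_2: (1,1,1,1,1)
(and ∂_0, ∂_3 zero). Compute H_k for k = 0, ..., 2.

H_0 = Z,  H_1 = Z,  H_2 = 0.

H_0: b_0 = 5 − 0 − 4 = 1; torsion from ∂_1 factors > 1: none. So H_0 = Z.
H_1: b_1 = 10 − 4 − 5 = 1; torsion from ∂_2 factors > 1: none. So H_1 = Z.
H_2: b_2 = 5 − 5 − 0 = 0; torsion from ∂_3 factors > 1: none. So H_2 = 0.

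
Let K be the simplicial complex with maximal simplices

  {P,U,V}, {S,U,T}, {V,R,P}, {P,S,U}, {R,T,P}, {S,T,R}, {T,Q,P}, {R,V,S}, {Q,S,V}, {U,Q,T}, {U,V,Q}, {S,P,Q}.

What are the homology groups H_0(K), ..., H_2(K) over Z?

Fix the vertex order P < Q < R < S < T < U < V and write every simplex with vertices in increasing order. Then dim K = 2 and the simplices of K are:

  0-simplices (7): P, Q, R, S, T, U, V
  1-simplices (18): PQ, PR, PS, PT, PU, PV, QS, QT, QU, QV, RS, RT, RV, ST, SU, SV, TU, UV
  2-simplices (12): PQS, PQT, PRT, PRV, PSU, PUV, QSV, QTU, QUV, RST, RSV, STU

giving chain groups C_0 ≅ Z^7, C_1 ≅ Z^18, C_2 ≅ Z^12.

∂_1: C_1 → C_0 is given by ∂[p,q] = [q] − [p]. For instance
  ∂PR = R − P.
This gives a 7×18 integer matrix of rank 6; reducing to Smith normal form yields diagonal entries (1,1,1,1,1,1).

∂_2: C_2 → C_1 acts by ∂[p,q,r] = [q,r] − [p,r] + [p,q]. For instance
  ∂QUV = UV − QV + QU,
  ∂PRV = RV − PV + PR.
This gives a 18×12 integer matrix of rank 12; reducing to Smith normal form yields diagonal entries (1,1,1,1,1,1,1,1,1,1,1,2).

From H_k ≅ ker(∂_k) / im(∂_{k+1}) we obtain:

  H_0: rank C_0 − rank ∂_1 = 7 − 6 = 1, and the invariant factors of ∂_1 are all 1, so H_0 ≅ Z.
  H_1: rank ker ∂_1 − rank ∂_2 = (18 − 6) − 12 = 0, and ∂_2 has invariant factor 2 > 1, so H_1 ≅ Z/2.
  H_2: rank ker ∂_2 − rank ∂_3 = (12 − 12) − 0 = 0, and there is no ∂_3, so H_2 ≅ 0.

As a check, the Euler characteristic is 7 − 18 + 12 = 1, which agrees with 1 − 0 + 0 = 1.

H_0 = Z,  H_1 = Z/2,  H_2 = 0.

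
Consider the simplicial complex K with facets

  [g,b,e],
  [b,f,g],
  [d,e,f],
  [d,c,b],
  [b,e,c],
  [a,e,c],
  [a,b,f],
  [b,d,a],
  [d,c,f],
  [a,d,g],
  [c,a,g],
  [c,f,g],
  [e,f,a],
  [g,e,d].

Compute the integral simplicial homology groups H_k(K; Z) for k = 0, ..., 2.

We work with the vertex ordering a < b < c < d < e < f < g. The simplices of K, each written with vertices in increasing order, are:

  0-simplices (7): a, b, c, d, e, f, g
  1-simplices (21): ab, ac, ad, ae, af, ag, bc, bd, be, bf, bg, cd, ce, cf, cg, de, df, dg, ef, eg, fg
  2-simplices (14): abd, abf, ace, acg, adg, aef, bcd, bce, beg, bfg, cdf, cfg, def, deg

giving chain groups C_0 ≅ Z^7, C_1 ≅ Z^21, C_2 ≅ Z^14.

Boundary ∂_1: C_1 → C_0 is given by ∂[p,q] = [q] − [p].
This gives a 7×21 integer matrix of rank 6; reducing to Smith normal form yields diagonal entries (1,1,1,1,1,1).

The boundary map ∂_2: C_2 → C_1 maps a triangle to the signed sum of its edges. For instance
  ∂cfg = fg − cg + cf,
  ∂def = ef − df + de.
This gives a 21×14 integer matrix of rank 13; reducing to Smith normal form yields diagonal entries (1,1,1,1,1,1,1,1,1,1,1,1,1).

Now H_k = ker ∂_k / im ∂_{k+1}, so:

  H_0: rank C_0 − rank ∂_1 = 7 − 6 = 1, and the invariant factors of ∂_1 are all 1, so H_0 = Z.
  H_1: rank ker ∂_1 − rank ∂_2 = (21 − 6) − 13 = 2, and the invariant factors of ∂_2 are all 1, so H_1 = Z^2.
  H_2: rank ker ∂_2 − rank ∂_3 = (14 − 13) − 0 = 1, and there is no ∂_3, so H_2 = Z.

As a check, the Euler characteristic is 7 − 21 + 14 = 0, which agrees with 1 − 2 + 1 = 0.
(K is a triangulation of the torus T^2.)

H_0 ≅ Z,  H_1 ≅ Z^2,  H_2 ≅ Z.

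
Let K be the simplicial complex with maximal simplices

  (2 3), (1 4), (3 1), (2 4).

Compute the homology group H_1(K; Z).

H_1 ≅ Z.

Order the vertices as 1 < 2 < 3 < 4. Listing each simplex with vertices in this order, K has dimension 1 with simplices:

  0-simplices (4): [1], [2], [3], [4]
  1-simplices (4): [1,3], [1,4], [2,3], [2,4]

so the chain groups are C_0 ≅ Z^4, C_1 ≅ Z^4.

The boundary map ∂_1: C_1 → C_0 is given by ∂[p,q] = [q] − [p].
The 4×4 boundary matrix has rank 3 and Smith normal form diag(1,1,1).

Reading off H_k = ker ∂_k / im ∂_{k+1}:

  H_1: rank ker ∂_1 − rank ∂_2 = (4 − 3) − 0 = 1, and there is no ∂_2, so H_1 ≅ Z.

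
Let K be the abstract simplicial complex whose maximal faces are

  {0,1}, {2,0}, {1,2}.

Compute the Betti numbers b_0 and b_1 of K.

We work with the vertex ordering 0 < 1 < 2. The simplices of K, each written with vertices in increasing order, are:

  0-simplices (3): [0], [1], [2]
  1-simplices (3): [0,1], [0,2], [1,2]

giving chain groups C_0 ≅ Z^3, C_1 ≅ Z^3.

∂_1: C_1 → C_0 maps an edge to its endpoints' difference, ∂[p,q] = q − p. For instance
  ∂[0,1] = [1] − [0].
The 3×3 boundary matrix has rank 2 and Smith normal form diag(1,1).

Reading off H_k = ker ∂_k / im ∂_{k+1}:

  H_0: rank C_0 − rank ∂_1 = 3 − 2 = 1, and the invariant factors of ∂_1 are all 1, so H_0 = Z.
  H_1: rank ker ∂_1 − rank ∂_2 = (3 − 2) − 0 = 1, and there is no ∂_2, so H_1 = Z.

(K is a triangulation of the circle S^1.)

Hence the Betti numbers are b_0 = 1, b_1 = 1.

b_0 = 1, b_1 = 1.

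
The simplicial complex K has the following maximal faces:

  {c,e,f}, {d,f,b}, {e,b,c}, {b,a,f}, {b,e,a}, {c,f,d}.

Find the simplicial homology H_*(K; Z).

H_0 = Z,  H_1 = Z,  H_2 = 0.

Order the vertices as a < b < c < d < e < f. Listing each simplex with vertices in this order, K has dimension 2 with simplices:

  0-simplices (6): a, b, c, d, e, f
  1-simplices (12): ab, ae, af, bc, bd, be, bf, cd, ce, cf, df, ef
  2-simplices (6): abe, abf, bce, bdf, cdf, cef

giving chain groups C_0 ≅ Z^6, C_1 ≅ Z^12, C_2 ≅ Z^6.

∂_1: C_1 → C_0 is given by ∂[p,q] = [q] − [p]. For instance
  ∂ae = e − a.
The 6×12 boundary matrix has rank 5 and Smith normal form diag(1,1,1,1,1).

∂_2: C_2 → C_1 maps a triangle to the signed sum of its edges. For instance
  ∂abf = bf − af + ab,
  ∂cef = ef − cf + ce.
The 12×6 boundary matrix has rank 6 and Smith normal form diag(1,1,1,1,1,1).

Computing H_k = (kernel of ∂_k) / (image of ∂_{k+1}):

  H_0: rank C_0 − rank ∂_1 = 6 − 5 = 1, and the invariant factors of ∂_1 are all 1, so H_0 ≅ Z.
  H_1: rank ker ∂_1 − rank ∂_2 = (12 − 5) − 6 = 1, and the invariant factors of ∂_2 are all 1, so H_1 ≅ Z.
  H_2: rank ker ∂_2 − rank ∂_3 = (6 − 6) − 0 = 0, and there is no ∂_3, so H_2 ≅ 0.

As a check, the Euler characteristic is 6 − 12 + 6 = 0, which agrees with 1 − 1 + 0 = 0.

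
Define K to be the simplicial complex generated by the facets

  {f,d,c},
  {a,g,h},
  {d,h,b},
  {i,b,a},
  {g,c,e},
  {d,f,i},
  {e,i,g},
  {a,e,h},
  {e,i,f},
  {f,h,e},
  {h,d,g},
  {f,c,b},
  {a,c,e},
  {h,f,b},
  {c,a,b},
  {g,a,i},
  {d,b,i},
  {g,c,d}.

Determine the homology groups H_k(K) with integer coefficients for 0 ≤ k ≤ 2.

Order the vertices as a < b < c < d < e < f < g < h < i. Listing each simplex with vertices in this order, K has dimension 2 with simplices:

  0-simplices (9): a, b, c, d, e, f, g, h, i
  1-simplices (27): ab, ac, ae, ag, ah, ai, bc, bd, bf, bh, bi, cd, ce, cf, cg, df, dg, dh, di, ef, eg, eh, ei, fh, fi, gh, gi
  2-simplices (18): abc, abi, ace, aeh, agh, agi, bcf, bdh, bdi, bfh, cdf, cdg, ceg, dfi, dgh, efh, efi, egi

Hence C_0 ≅ Z^9, C_1 ≅ Z^27, C_2 ≅ Z^18.

Boundary ∂_1: C_1 → C_0 maps an edge to its endpoints' difference, ∂[p,q] = q − p. For instance
  ∂ai = i − a.
This gives a 9×27 integer matrix of rank 8; reducing to Smith normal form yields diagonal entries (1,1,1,1,1,1,1,1).

The boundary map ∂_2: C_2 → C_1 acts by ∂[p,q,r] = [q,r] − [p,r] + [p,q]. For instance
  ∂bcf = cf − bf + bc,
  ∂efh = fh − eh + ef.
This gives a 27×18 integer matrix of rank 18; reducing to Smith normal form yields diagonal entries (1,1,1,1,1,1,1,1,1,1,1,1,1,1,1,1,1,2).

Reading off H_k = ker ∂_k / im ∂_{k+1}:

  H_0: rank C_0 − rank ∂_1 = 9 − 8 = 1, and the invariant factors of ∂_1 are all 1, so H_0 ≅ Z.
  H_1: rank ker ∂_1 − rank ∂_2 = (27 − 8) − 18 = 1, and ∂_2 has invariant factor 2 > 1, so H_1 ≅ Z ⊕ Z_2.
  H_2: rank ker ∂_2 − rank ∂_3 = (18 − 18) − 0 = 0, and there is no ∂_3, so H_2 ≅ 0.

As a check, the Euler characteristic is 9 − 27 + 18 = 0, which agrees with 1 − 1 + 0 = 0.
(K is a triangulation of the Klein bottle.)

H_0 = Z,  H_1 = Z ⊕ Z_2,  H_2 = 0.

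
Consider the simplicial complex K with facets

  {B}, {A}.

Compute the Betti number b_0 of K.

We work with the vertex ordering A < B. The simplices of K, each written with vertices in increasing order, are:

  0-simplices (2): A, B

giving chain groups C_0 ≅ Z^2.

From H_k ≅ ker(∂_k) / im(∂_{k+1}) we obtain:

  H_0: rank C_0 − rank ∂_1 = 2 − 0 = 2, and there is no ∂_1, so H_0 ≅ Z^2.

Hence the Betti numbers are b_0 = 2.

b_0 = 2.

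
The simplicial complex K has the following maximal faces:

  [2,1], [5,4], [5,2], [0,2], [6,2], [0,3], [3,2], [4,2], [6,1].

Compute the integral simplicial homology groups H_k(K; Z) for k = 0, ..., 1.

H_0 ≅ Z,  H_1 ≅ Z^3.

K has 7 vertices, 9 edges.
rank ∂_0 = 0, rank ∂_1 = 6 ⇒ b_0 = 7 − 0 − 6 = 1; all invariant factors of ∂_1 are 1 so no torsion. So H_0 = Z.
rank ∂_1 = 6, rank ∂_2 = 0 ⇒ b_1 = 9 − 6 − 0 = 3. So H_1 = Z^3.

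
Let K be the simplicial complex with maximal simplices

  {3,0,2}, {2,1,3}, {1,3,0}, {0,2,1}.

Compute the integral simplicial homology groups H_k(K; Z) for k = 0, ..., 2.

K has 4 vertices, 6 edges, 4 triangles.
rank ∂_0 = 0, rank ∂_1 = 3 ⇒ b_0 = 4 − 0 − 3 = 1; all invariant factors of ∂_1 are 1 so no torsion. So H_0 = Z.
rank ∂_1 = 3, rank ∂_2 = 3 ⇒ b_1 = 6 − 3 − 3 = 0; all invariant factors of ∂_2 are 1 so no torsion. So H_1 = 0.
rank ∂_2 = 3, rank ∂_3 = 0 ⇒ b_2 = 4 − 3 − 0 = 1. So H_2 = Z.

H_0 ≅ Z,  H_1 = 0,  H_2 ≅ Z.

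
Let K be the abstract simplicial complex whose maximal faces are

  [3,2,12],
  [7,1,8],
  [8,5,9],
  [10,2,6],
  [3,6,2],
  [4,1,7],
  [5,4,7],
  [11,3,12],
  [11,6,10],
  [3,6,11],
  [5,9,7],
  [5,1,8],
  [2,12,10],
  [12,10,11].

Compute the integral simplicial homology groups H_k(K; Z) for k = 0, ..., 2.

H_0 = Z^2,  H_1 = Z,  H_2 = Z.

Order the vertices as 1 < 2 < 3 < 4 < 5 < 6 < 7 < 8 < 9 < 10 < 11 < 12. Listing each simplex with vertices in this order, K has dimension 2 with simplices:

  0-simplices (12): [1], [2], [3], [4], [5], [6], [7], [8], [9], [10], [11], [12]
  1-simplices (24): (24 of them)
  2-simplices (14): [1,4,7], [1,5,8], [1,7,8], [2,3,6], [2,3,12], [2,6,10], [2,10,12], [3,6,11], [3,11,12], [4,5,7], [5,7,9], [5,8,9], [6,10,11], [10,11,12]

giving chain groups C_0 ≅ Z^12, C_1 ≅ Z^24, C_2 ≅ Z^14.

The boundary map ∂_1: C_1 → C_0 maps an edge to its endpoints' difference, ∂[p,q] = q − p. For instance
  ∂[7,8] = [8] − [7].
The 12×24 boundary matrix has rank 10 and Smith normal form diag(1,1,1,1,1,1,1,1,1,1).

The boundary map ∂_2: C_2 → C_1 sends each 2-simplex [p,q,r] to [q,r] − [p,r] + [p,q]. For instance
  ∂[2,10,12] = [10,12] − [2,12] + [2,10],
  ∂[1,4,7] = [4,7] − [1,7] + [1,4].
This gives a 24×14 integer matrix of rank 13; reducing to Smith normal form yields diagonal entries (1,1,1,1,1,1,1,1,1,1,1,1,1).

Reading off H_k = ker ∂_k / im ∂_{k+1}:

  H_0: rank C_0 − rank ∂_1 = 12 − 10 = 2, and the invariant factors of ∂_1 are all 1, so H_0 = Z^2.
  H_1: rank ker ∂_1 − rank ∂_2 = (24 − 10) − 13 = 1, and the invariant factors of ∂_2 are all 1, so H_1 = Z.
  H_2: rank ker ∂_2 − rank ∂_3 = (14 − 13) − 0 = 1, and there is no ∂_3, so H_2 = Z.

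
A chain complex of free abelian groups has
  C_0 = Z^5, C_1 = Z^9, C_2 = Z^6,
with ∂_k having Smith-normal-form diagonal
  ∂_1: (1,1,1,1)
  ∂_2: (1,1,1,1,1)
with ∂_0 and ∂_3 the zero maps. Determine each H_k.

H_0 = Z,  H_1 = 0,  H_2 = Z.

H_0: b_0 = 5 − 0 − 4 = 1; torsion from ∂_1 factors > 1: none. So H_0 = Z.
H_1: b_1 = 9 − 4 − 5 = 0; torsion from ∂_2 factors > 1: none. So H_1 = 0.
H_2: b_2 = 6 − 5 − 0 = 1; torsion from ∂_3 factors > 1: none. So H_2 = Z.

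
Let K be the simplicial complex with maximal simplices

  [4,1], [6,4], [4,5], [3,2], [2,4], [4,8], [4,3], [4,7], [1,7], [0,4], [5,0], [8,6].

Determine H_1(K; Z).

H_1 = Z^4.

Take the total order 0 < 1 < 2 < 3 < 4 < 5 < 6 < 7 < 8 on the vertex set. Then K (dimension 1) consists of the simplices:

  0-simplices (9): [0], [1], [2], [3], [4], [5], [6], [7], [8]
  1-simplices (12): [0,4], [0,5], [1,4], [1,7], [2,3], [2,4], [3,4], [4,5], [4,6], [4,7], [4,8], [6,8]

so the chain groups are C_0 ≅ Z^9, C_1 ≅ Z^12.

Boundary ∂_1: C_1 → C_0 sends each edge [p,q] (with p < q) to q − p. For instance
  ∂[6,8] = [8] − [6].
This gives a 9×12 integer matrix of rank 8; reducing to Smith normal form yields diagonal entries (1,1,1,1,1,1,1,1).

Now H_k = ker ∂_k / im ∂_{k+1}, so:

  H_1: rank ker ∂_1 − rank ∂_2 = (12 − 8) − 0 = 4, and there is no ∂_2, so H_1 = Z^4.

(K is a triangulation of a wedge of 4 circles.)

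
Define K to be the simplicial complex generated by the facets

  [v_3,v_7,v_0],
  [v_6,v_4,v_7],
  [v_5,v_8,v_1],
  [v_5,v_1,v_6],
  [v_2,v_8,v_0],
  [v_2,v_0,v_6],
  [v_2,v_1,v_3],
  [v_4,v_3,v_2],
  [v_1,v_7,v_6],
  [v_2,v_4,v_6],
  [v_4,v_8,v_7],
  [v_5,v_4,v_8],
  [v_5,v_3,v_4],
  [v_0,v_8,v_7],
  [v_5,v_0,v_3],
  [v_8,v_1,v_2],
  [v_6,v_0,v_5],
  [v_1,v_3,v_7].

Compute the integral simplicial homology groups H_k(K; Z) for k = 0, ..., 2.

We work with the vertex ordering v_0 < v_1 < v_2 < v_3 < v_4 < v_5 < v_6 < v_7 < v_8. The simplices of K, each written with vertices in increasing order, are:

  0-simplices (9): [v_0], [v_1], [v_2], [v_3], [v_4], [v_5], [v_6], [v_7], [v_8]
  1-simplices (27): (27 of them)
  2-simplices (18): (18 of them)

giving chain groups C_0 ≅ Z^9, C_1 ≅ Z^27, C_2 ≅ Z^18.

Boundary ∂_1: C_1 → C_0 sends each edge [p,q] (with p < q) to q − p. For instance
  ∂[v_3,v_5] = [v_5] − [v_3].
This gives a 9×27 integer matrix of rank 8; reducing to Smith normal form yields diagonal entries (1,1,1,1,1,1,1,1).

Boundary ∂_2: C_2 → C_1 maps a triangle to the signed sum of its edges. For instance
  ∂[v_3,v_4,v_5] = [v_4,v_5] − [v_3,v_5] + [v_3,v_4],
  ∂[v_0,v_3,v_5] = [v_3,v_5] − [v_0,v_5] + [v_0,v_3].
This gives a 27×18 integer matrix of rank 17; reducing to Smith normal form yields diagonal entries (1,1,1,1,1,1,1,1,1,1,1,1,1,1,1,1,1).

Reading off H_k = ker ∂_k / im ∂_{k+1}:

  H_0: rank C_0 − rank ∂_1 = 9 − 8 = 1, and the invariant factors of ∂_1 are all 1, so H_0 ≅ Z.
  H_1: rank ker ∂_1 − rank ∂_2 = (27 − 8) − 17 = 2, and the invariant factors of ∂_2 are all 1, so H_1 ≅ Z^2.
  H_2: rank ker ∂_2 − rank ∂_3 = (18 − 17) − 0 = 1, and there is no ∂_3, so H_2 ≅ Z.

As a check, the Euler characteristic is 9 − 27 + 18 = 0, which agrees with 1 − 2 + 1 = 0.

H_0 ≅ Z,  H_1 ≅ Z^2,  H_2 ≅ Z.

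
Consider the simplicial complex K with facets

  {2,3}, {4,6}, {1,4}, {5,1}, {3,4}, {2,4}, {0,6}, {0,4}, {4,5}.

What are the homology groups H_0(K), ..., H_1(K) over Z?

H_0 = Z,  H_1 = Z^3.

Fix the vertex order 0 < 1 < 2 < 3 < 4 < 5 < 6 and write every simplex with vertices in increasing order. Then dim K = 1 and the simplices of K are:

  0-simplices (7): [0], [1], [2], [3], [4], [5], [6]
  1-simplices (9): [0,4], [0,6], [1,4], [1,5], [2,3], [2,4], [3,4], [4,5], [4,6]

so the chain groups are C_0 ≅ Z^7, C_1 ≅ Z^9.

∂_1: C_1 → C_0 maps an edge to its endpoints' difference, ∂[p,q] = q − p. For instance
  ∂[3,4] = [4] − [3].
The 7×9 boundary matrix has rank 6 and Smith normal form diag(1,1,1,1,1,1).

From H_k ≅ ker(∂_k) / im(∂_{k+1}) we obtain:

  H_0: rank C_0 − rank ∂_1 = 7 − 6 = 1, and the invariant factors of ∂_1 are all 1, so H_0 = Z.
  H_1: rank ker ∂_1 − rank ∂_2 = (9 − 6) − 0 = 3, and there is no ∂_2, so H_1 = Z^3.

(K is a triangulation of a wedge of 3 circles.)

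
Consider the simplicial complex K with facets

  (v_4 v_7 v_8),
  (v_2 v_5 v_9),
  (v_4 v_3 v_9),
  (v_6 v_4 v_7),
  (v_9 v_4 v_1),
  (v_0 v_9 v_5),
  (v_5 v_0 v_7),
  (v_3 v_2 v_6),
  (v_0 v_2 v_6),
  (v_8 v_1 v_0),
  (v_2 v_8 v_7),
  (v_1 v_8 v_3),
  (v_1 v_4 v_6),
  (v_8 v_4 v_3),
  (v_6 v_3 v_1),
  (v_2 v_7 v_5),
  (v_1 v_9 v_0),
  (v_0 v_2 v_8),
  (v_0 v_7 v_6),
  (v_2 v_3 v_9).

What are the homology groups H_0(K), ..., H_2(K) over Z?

K has 10 vertices, 30 edges, 20 triangles.
rank ∂_0 = 0, rank ∂_1 = 9 ⇒ b_0 = 10 − 0 − 9 = 1; all invariant factors of ∂_1 are 1 so no torsion. So H_0 = Z.
rank ∂_1 = 9, rank ∂_2 = 20 ⇒ b_1 = 30 − 9 − 20 = 1; ∂_2 has invariant factor(s) [2] giving torsion. So H_1 = Z ⊕ Z/2.
rank ∂_2 = 20, rank ∂_3 = 0 ⇒ b_2 = 20 − 20 − 0 = 0. So H_2 = 0.

H_0 = Z,  H_1 = Z ⊕ Z/2,  H_2 = 0.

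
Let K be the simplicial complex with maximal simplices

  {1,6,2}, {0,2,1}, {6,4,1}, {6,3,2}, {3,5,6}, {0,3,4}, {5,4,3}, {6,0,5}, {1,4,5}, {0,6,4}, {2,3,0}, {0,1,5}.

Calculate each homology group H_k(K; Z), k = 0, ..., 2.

H_0 = Z,  H_1 = Z/2,  H_2 = 0.

K has 7 vertices, 18 edges, 12 triangles.
rank ∂_0 = 0, rank ∂_1 = 6 ⇒ b_0 = 7 − 0 − 6 = 1; all invariant factors of ∂_1 are 1 so no torsion. So H_0 = Z.
rank ∂_1 = 6, rank ∂_2 = 12 ⇒ b_1 = 18 − 6 − 12 = 0; ∂_2 has invariant factor(s) [2] giving torsion. So H_1 = Z/2.
rank ∂_2 = 12, rank ∂_3 = 0 ⇒ b_2 = 12 − 12 − 0 = 0. So H_2 = 0.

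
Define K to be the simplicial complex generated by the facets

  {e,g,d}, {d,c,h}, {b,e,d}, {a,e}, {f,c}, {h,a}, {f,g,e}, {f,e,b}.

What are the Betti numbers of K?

b_0 = 1, b_1 = 2, b_2 = 0.

Take the total order a < b < c < d < e < f < g < h on the vertex set. Then K (dimension 2) consists of the simplices:

  0-simplices (8): a, b, c, d, e, f, g, h
  1-simplices (14): ae, ah, bd, be, bf, cd, cf, ch, de, dg, dh, ef, eg, fg
  2-simplices (5): bde, bef, cdh, deg, efg

giving chain groups C_0 ≅ Z^8, C_1 ≅ Z^14, C_2 ≅ Z^5.

The boundary map ∂_1: C_1 → C_0 sends each edge [p,q] (with p < q) to q − p.
As a 8×14 matrix over Z this has rank 7, with invariant factors (1,1,1,1,1,1,1).

∂_2: C_2 → C_1 acts by ∂[p,q,r] = [q,r] − [p,r] + [p,q]. For instance
  ∂efg = fg − eg + ef,
  ∂deg = eg − dg + de.
As a 14×5 matrix over Z this has rank 5, with invariant factors (1,1,1,1,1).

Reading off H_k = ker ∂_k / im ∂_{k+1}:

  H_0: rank C_0 − rank ∂_1 = 8 − 7 = 1, and the invariant factors of ∂_1 are all 1, so H_0 ≅ Z.
  H_1: rank ker ∂_1 − rank ∂_2 = (14 − 7) − 5 = 2, and the invariant factors of ∂_2 are all 1, so H_1 ≅ Z^2.
  H_2: rank ker ∂_2 − rank ∂_3 = (5 − 5) − 0 = 0, and there is no ∂_3, so H_2 ≅ 0.

As a check, the Euler characteristic is 8 − 14 + 5 = -1, which agrees with 1 − 2 + 0 = -1.

Hence the Betti numbers are b_0 = 1, b_1 = 2, b_2 = 0.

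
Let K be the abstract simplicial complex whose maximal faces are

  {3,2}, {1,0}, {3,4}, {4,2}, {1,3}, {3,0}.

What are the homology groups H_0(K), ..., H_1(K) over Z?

K has 5 vertices, 6 edges.
rank ∂_0 = 0, rank ∂_1 = 4 ⇒ b_0 = 5 − 0 − 4 = 1; all invariant factors of ∂_1 are 1 so no torsion. So H_0 = Z.
rank ∂_1 = 4, rank ∂_2 = 0 ⇒ b_1 = 6 − 4 − 0 = 2. So H_1 = Z^2.

H_0 = Z,  H_1 = Z^2.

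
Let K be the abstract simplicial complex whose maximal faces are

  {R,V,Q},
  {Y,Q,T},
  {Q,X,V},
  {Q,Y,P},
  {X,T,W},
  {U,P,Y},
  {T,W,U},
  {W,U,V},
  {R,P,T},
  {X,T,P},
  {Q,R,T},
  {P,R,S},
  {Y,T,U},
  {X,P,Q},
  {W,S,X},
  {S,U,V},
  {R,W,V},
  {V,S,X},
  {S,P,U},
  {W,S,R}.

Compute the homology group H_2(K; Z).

H_2 = 0.

Take the total order P < Q < R < S < T < U < V < W < X < Y on the vertex set. Then K (dimension 2) consists of the simplices:

  0-simplices (10): P, Q, R, S, T, U, V, W, X, Y
  1-simplices (30): PQ, PR, PS, PT, PU, PX, PY, QR, QT, QV, QX, QY, RS, RT, RV, RW, SU, SV, SW, SX, TU, TW, TX, TY, UV, UW, UY, VW, VX, WX
  2-simplices (20): PQX, PQY, PRS, PRT, PSU, PTX, PUY, QRT, QRV, QTY, QVX, RSW, RVW, SUV, SVX, SWX, TUW, TUY, TWX, UVW

Hence C_0 ≅ Z^10, C_1 ≅ Z^30, C_2 ≅ Z^20.

∂_1: C_1 → C_0 is given by ∂[p,q] = [q] − [p]. For instance
  ∂VX = X − V.
This gives a 10×30 integer matrix of rank 9; reducing to Smith normal form yields diagonal entries (1,1,1,1,1,1,1,1,1).

∂_2: C_2 → C_1 maps a triangle to the signed sum of its edges. For instance
  ∂PTX = TX − PX + PT,
  ∂TUY = UY − TY + TU.
The resulting 30×20 matrix has rank 20, and its Smith normal form has invariant factors (1,1,1,1,1,1,1,1,1,1,1,1,1,1,1,1,1,1,1,2).

Now H_k = ker ∂_k / im ∂_{k+1}, so:

  H_2: rank ker ∂_2 − rank ∂_3 = (20 − 20) − 0 = 0, and there is no ∂_3, so H_2 ≅ 0.

(K is a triangulation of the Klein bottle.)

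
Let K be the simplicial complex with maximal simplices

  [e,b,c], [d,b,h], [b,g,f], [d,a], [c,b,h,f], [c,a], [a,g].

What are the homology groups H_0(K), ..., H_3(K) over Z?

Fix the vertex order a < b < c < d < e < f < g < h and write every simplex with vertices in increasing order. Then dim K = 3 and the simplices of K are:

  0-simplices (8): a, b, c, d, e, f, g, h
  1-simplices (15): ac, ad, ag, bc, bd, be, bf, bg, bh, ce, cf, ch, dh, fg, fh
  2-simplices (7): bce, bcf, bch, bdh, bfg, bfh, cfh
  3-simplices (1): bcfh

giving chain groups C_0 ≅ Z^8, C_1 ≅ Z^15, C_2 ≅ Z^7, C_3 ≅ Z^1.

The boundary map ∂_1: C_1 → C_0 maps an edge to its endpoints' difference, ∂[p,q] = q − p. For instance
  ∂fh = h − f.
The resulting 8×15 matrix has rank 7, and its Smith normal form has invariant factors (1,1,1,1,1,1,1).

The boundary map ∂_2: C_2 → C_1 sends each 2-simplex [p,q,r] to [q,r] − [p,r] + [p,q]. For instance
  ∂bce = ce − be + bc,
  ∂bfg = fg − bg + bf.
This gives a 15×7 integer matrix of rank 6; reducing to Smith normal form yields diagonal entries (1,1,1,1,1,1).

∂_3: C_3 → C_2 sends each 3-simplex σ to the alternating sum Σ_i (−1)^i (σ with its i-th vertex removed). For instance
  ∂bcfh = cfh − bfh + bch − bcf.
The 7×1 boundary matrix has rank 1 and Smith normal form diag(1).

Reading off H_k = ker ∂_k / im ∂_{k+1}:

  H_0: rank C_0 − rank ∂_1 = 8 − 7 = 1, and the invariant factors of ∂_1 are all 1, so H_0 = Z.
  H_1: rank ker ∂_1 − rank ∂_2 = (15 − 7) − 6 = 2, and the invariant factors of ∂_2 are all 1, so H_1 = Z^2.
  H_2: rank ker ∂_2 − rank ∂_3 = (7 − 6) − 1 = 0, and the invariant factors of ∂_3 are all 1, so H_2 = 0.
  H_3: rank ker ∂_3 − rank ∂_4 = (1 − 1) − 0 = 0, and there is no ∂_4, so H_3 = 0.

H_0 ≅ Z,  H_1 ≅ Z^2,  H_2 = 0,  H_3 = 0.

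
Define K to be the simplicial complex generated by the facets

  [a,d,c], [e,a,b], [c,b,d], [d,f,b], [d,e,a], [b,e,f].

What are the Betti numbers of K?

b_0 = 1, b_1 = 1, b_2 = 0.

We work with the vertex ordering a < b < c < d < e < f. The simplices of K, each written with vertices in increasing order, are:

  0-simplices (6): a, b, c, d, e, f
  1-simplices (12): ab, ac, ad, ae, bc, bd, be, bf, cd, de, df, ef
  2-simplices (6): abe, acd, ade, bcd, bdf, bef

so the chain groups are C_0 ≅ Z^6, C_1 ≅ Z^12, C_2 ≅ Z^6.

∂_1: C_1 → C_0 maps an edge to its endpoints' difference, ∂[p,q] = q − p.
The 6×12 boundary matrix has rank 5 and Smith normal form diag(1,1,1,1,1).

∂_2: C_2 → C_1 acts by ∂[p,q,r] = [q,r] − [p,r] + [p,q]. For instance
  ∂ade = de − ae + ad,
  ∂bef = ef − bf + be.
The resulting 12×6 matrix has rank 6, and its Smith normal form has invariant factors (1,1,1,1,1,1).

Now H_k = ker ∂_k / im ∂_{k+1}, so:

  H_0: rank C_0 − rank ∂_1 = 6 − 5 = 1, and the invariant factors of ∂_1 are all 1, so H_0 = Z.
  H_1: rank ker ∂_1 − rank ∂_2 = (12 − 5) − 6 = 1, and the invariant factors of ∂_2 are all 1, so H_1 = Z.
  H_2: rank ker ∂_2 − rank ∂_3 = (6 − 6) − 0 = 0, and there is no ∂_3, so H_2 = 0.

As a check, the Euler characteristic is 6 − 12 + 6 = 0, which agrees with 1 − 1 + 0 = 0.

Hence the Betti numbers are b_0 = 1, b_1 = 1, b_2 = 0.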